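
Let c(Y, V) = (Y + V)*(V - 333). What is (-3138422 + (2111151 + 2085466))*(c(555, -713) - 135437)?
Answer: 31567015045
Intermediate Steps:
c(Y, V) = (-333 + V)*(V + Y) (c(Y, V) = (V + Y)*(-333 + V) = (-333 + V)*(V + Y))
(-3138422 + (2111151 + 2085466))*(c(555, -713) - 135437) = (-3138422 + (2111151 + 2085466))*(((-713)**2 - 333*(-713) - 333*555 - 713*555) - 135437) = (-3138422 + 4196617)*((508369 + 237429 - 184815 - 395715) - 135437) = 1058195*(165268 - 135437) = 1058195*29831 = 31567015045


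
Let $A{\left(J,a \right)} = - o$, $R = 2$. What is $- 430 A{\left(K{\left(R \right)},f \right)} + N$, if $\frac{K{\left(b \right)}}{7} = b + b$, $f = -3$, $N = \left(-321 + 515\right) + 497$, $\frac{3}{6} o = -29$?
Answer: $-24249$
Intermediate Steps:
$o = -58$ ($o = 2 \left(-29\right) = -58$)
$N = 691$ ($N = 194 + 497 = 691$)
$K{\left(b \right)} = 14 b$ ($K{\left(b \right)} = 7 \left(b + b\right) = 7 \cdot 2 b = 14 b$)
$A{\left(J,a \right)} = 58$ ($A{\left(J,a \right)} = \left(-1\right) \left(-58\right) = 58$)
$- 430 A{\left(K{\left(R \right)},f \right)} + N = \left(-430\right) 58 + 691 = -24940 + 691 = -24249$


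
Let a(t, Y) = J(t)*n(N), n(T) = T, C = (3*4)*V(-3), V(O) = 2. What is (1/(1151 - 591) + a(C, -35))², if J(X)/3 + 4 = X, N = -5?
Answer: 28223664001/313600 ≈ 89999.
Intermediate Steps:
C = 24 (C = (3*4)*2 = 12*2 = 24)
J(X) = -12 + 3*X
a(t, Y) = 60 - 15*t (a(t, Y) = (-12 + 3*t)*(-5) = 60 - 15*t)
(1/(1151 - 591) + a(C, -35))² = (1/(1151 - 591) + (60 - 15*24))² = (1/560 + (60 - 360))² = (1/560 - 300)² = (-167999/560)² = 28223664001/313600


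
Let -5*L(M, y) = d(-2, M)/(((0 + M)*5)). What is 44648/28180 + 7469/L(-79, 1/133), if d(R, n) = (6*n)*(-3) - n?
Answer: 1315689703/133855 ≈ 9829.2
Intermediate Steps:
d(R, n) = -19*n (d(R, n) = -18*n - n = -19*n)
L(M, y) = 19/25 (L(M, y) = -(-19*M)/(5*((0 + M)*5)) = -(-19*M)/(5*(M*5)) = -(-19*M)/(5*(5*M)) = -(-19*M)*1/(5*M)/5 = -⅕*(-19/5) = 19/25)
44648/28180 + 7469/L(-79, 1/133) = 44648/28180 + 7469/(19/25) = 44648*(1/28180) + 7469*(25/19) = 11162/7045 + 186725/19 = 1315689703/133855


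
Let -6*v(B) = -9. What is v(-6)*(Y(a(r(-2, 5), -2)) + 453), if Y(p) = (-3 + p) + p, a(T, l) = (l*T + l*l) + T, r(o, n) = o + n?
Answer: 678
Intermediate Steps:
r(o, n) = n + o
v(B) = 3/2 (v(B) = -⅙*(-9) = 3/2)
a(T, l) = T + l² + T*l (a(T, l) = (T*l + l²) + T = (l² + T*l) + T = T + l² + T*l)
Y(p) = -3 + 2*p
v(-6)*(Y(a(r(-2, 5), -2)) + 453) = 3*((-3 + 2*((5 - 2) + (-2)² + (5 - 2)*(-2))) + 453)/2 = 3*((-3 + 2*(3 + 4 + 3*(-2))) + 453)/2 = 3*((-3 + 2*(3 + 4 - 6)) + 453)/2 = 3*((-3 + 2*1) + 453)/2 = 3*((-3 + 2) + 453)/2 = 3*(-1 + 453)/2 = (3/2)*452 = 678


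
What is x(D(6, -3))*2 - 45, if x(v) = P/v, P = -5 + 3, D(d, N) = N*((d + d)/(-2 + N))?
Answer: -410/9 ≈ -45.556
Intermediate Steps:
D(d, N) = 2*N*d/(-2 + N) (D(d, N) = N*((2*d)/(-2 + N)) = N*(2*d/(-2 + N)) = 2*N*d/(-2 + N))
P = -2
x(v) = -2/v
x(D(6, -3))*2 - 45 = -2/(2*(-3)*6/(-2 - 3))*2 - 45 = -2/(2*(-3)*6/(-5))*2 - 45 = -2/(2*(-3)*6*(-⅕))*2 - 45 = -2/36/5*2 - 45 = -2*5/36*2 - 45 = -5/18*2 - 45 = -5/9 - 45 = -410/9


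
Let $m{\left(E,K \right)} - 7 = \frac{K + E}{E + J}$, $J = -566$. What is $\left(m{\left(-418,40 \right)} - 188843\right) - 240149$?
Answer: $- \frac{70353477}{164} \approx -4.2898 \cdot 10^{5}$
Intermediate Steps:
$m{\left(E,K \right)} = 7 + \frac{E + K}{-566 + E}$ ($m{\left(E,K \right)} = 7 + \frac{K + E}{E - 566} = 7 + \frac{E + K}{-566 + E}$)
$\left(m{\left(-418,40 \right)} - 188843\right) - 240149 = \left(\frac{-3962 + 40 + 8 \left(-418\right)}{-566 - 418} - 188843\right) - 240149 = \left(\frac{-3962 + 40 - 3344}{-984} - 188843\right) - 240149 = \left(\left(- \frac{1}{984}\right) \left(-7266\right) - 188843\right) - 240149 = \left(\frac{1211}{164} - 188843\right) - 240149 = - \frac{30969041}{164} - 240149 = - \frac{70353477}{164}$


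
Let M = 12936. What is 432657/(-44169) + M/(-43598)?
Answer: -3239058345/320946677 ≈ -10.092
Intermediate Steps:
432657/(-44169) + M/(-43598) = 432657/(-44169) + 12936/(-43598) = 432657*(-1/44169) + 12936*(-1/43598) = -144219/14723 - 6468/21799 = -3239058345/320946677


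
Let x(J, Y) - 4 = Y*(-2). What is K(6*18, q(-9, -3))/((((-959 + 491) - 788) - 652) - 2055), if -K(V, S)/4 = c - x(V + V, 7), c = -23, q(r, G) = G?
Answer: -52/3963 ≈ -0.013121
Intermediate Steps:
x(J, Y) = 4 - 2*Y (x(J, Y) = 4 + Y*(-2) = 4 - 2*Y)
K(V, S) = 52 (K(V, S) = -4*(-23 - (4 - 2*7)) = -4*(-23 - (4 - 14)) = -4*(-23 - 1*(-10)) = -4*(-23 + 10) = -4*(-13) = 52)
K(6*18, q(-9, -3))/((((-959 + 491) - 788) - 652) - 2055) = 52/((((-959 + 491) - 788) - 652) - 2055) = 52/(((-468 - 788) - 652) - 2055) = 52/((-1256 - 652) - 2055) = 52/(-1908 - 2055) = 52/(-3963) = 52*(-1/3963) = -52/3963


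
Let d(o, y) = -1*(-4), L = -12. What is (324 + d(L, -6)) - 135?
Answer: 193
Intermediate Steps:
d(o, y) = 4
(324 + d(L, -6)) - 135 = (324 + 4) - 135 = 328 - 135 = 193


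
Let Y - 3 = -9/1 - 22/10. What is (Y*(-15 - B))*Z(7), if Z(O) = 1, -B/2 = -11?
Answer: 1517/5 ≈ 303.40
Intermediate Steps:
B = 22 (B = -2*(-11) = 22)
Y = -41/5 (Y = 3 + (-9/1 - 22/10) = 3 + (-9*1 - 22*1/10) = 3 + (-9 - 11/5) = 3 - 56/5 = -41/5 ≈ -8.2000)
(Y*(-15 - B))*Z(7) = -41*(-15 - 1*22)/5*1 = -41*(-15 - 22)/5*1 = -41/5*(-37)*1 = (1517/5)*1 = 1517/5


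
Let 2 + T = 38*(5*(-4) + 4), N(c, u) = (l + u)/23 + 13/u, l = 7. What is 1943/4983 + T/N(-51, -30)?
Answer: 91272449/214269 ≈ 425.97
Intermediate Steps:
N(c, u) = 7/23 + 13/u + u/23 (N(c, u) = (7 + u)/23 + 13/u = (7 + u)*(1/23) + 13/u = (7/23 + u/23) + 13/u = 7/23 + 13/u + u/23)
T = -610 (T = -2 + 38*(5*(-4) + 4) = -2 + 38*(-20 + 4) = -2 + 38*(-16) = -2 - 608 = -610)
1943/4983 + T/N(-51, -30) = 1943/4983 - 610*(-690/(299 - 30*(7 - 30))) = 1943*(1/4983) - 610*(-690/(299 - 30*(-23))) = 1943/4983 - 610*(-690/(299 + 690)) = 1943/4983 - 610/((1/23)*(-1/30)*989) = 1943/4983 - 610/(-43/30) = 1943/4983 - 610*(-30/43) = 1943/4983 + 18300/43 = 91272449/214269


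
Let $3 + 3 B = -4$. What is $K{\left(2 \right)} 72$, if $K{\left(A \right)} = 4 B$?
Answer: $-672$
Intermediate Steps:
$B = - \frac{7}{3}$ ($B = -1 + \frac{1}{3} \left(-4\right) = -1 - \frac{4}{3} = - \frac{7}{3} \approx -2.3333$)
$K{\left(A \right)} = - \frac{28}{3}$ ($K{\left(A \right)} = 4 \left(- \frac{7}{3}\right) = - \frac{28}{3}$)
$K{\left(2 \right)} 72 = \left(- \frac{28}{3}\right) 72 = -672$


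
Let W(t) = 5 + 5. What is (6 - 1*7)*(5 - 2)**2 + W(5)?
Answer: 1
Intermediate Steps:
W(t) = 10
(6 - 1*7)*(5 - 2)**2 + W(5) = (6 - 1*7)*(5 - 2)**2 + 10 = (6 - 7)*3**2 + 10 = -1*9 + 10 = -9 + 10 = 1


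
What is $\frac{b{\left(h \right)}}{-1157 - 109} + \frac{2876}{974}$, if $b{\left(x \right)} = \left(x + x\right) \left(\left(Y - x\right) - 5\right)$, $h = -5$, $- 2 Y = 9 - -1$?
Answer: $\frac{898079}{308271} \approx 2.9133$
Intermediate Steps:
$Y = -5$ ($Y = - \frac{9 - -1}{2} = - \frac{9 + 1}{2} = \left(- \frac{1}{2}\right) 10 = -5$)
$b{\left(x \right)} = 2 x \left(-10 - x\right)$ ($b{\left(x \right)} = \left(x + x\right) \left(\left(-5 - x\right) - 5\right) = 2 x \left(-10 - x\right)$)
$\frac{b{\left(h \right)}}{-1157 - 109} + \frac{2876}{974} = \frac{\left(-2\right) \left(-5\right) \left(10 - 5\right)}{-1157 - 109} + \frac{2876}{974} = \frac{\left(-2\right) \left(-5\right) 5}{-1266} + 2876 \cdot \frac{1}{974} = 50 \left(- \frac{1}{1266}\right) + \frac{1438}{487} = - \frac{25}{633} + \frac{1438}{487} = \frac{898079}{308271}$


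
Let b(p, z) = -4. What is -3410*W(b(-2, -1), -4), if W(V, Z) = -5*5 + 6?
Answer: 64790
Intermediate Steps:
W(V, Z) = -19 (W(V, Z) = -25 + 6 = -19)
-3410*W(b(-2, -1), -4) = -3410*(-19) = 64790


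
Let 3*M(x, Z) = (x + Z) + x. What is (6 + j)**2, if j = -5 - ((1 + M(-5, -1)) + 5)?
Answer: 16/9 ≈ 1.7778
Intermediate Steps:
M(x, Z) = Z/3 + 2*x/3 (M(x, Z) = ((x + Z) + x)/3 = ((Z + x) + x)/3 = (Z + 2*x)/3 = Z/3 + 2*x/3)
j = -22/3 (j = -5 - ((1 + ((1/3)*(-1) + (2/3)*(-5))) + 5) = -5 - ((1 + (-1/3 - 10/3)) + 5) = -5 - ((1 - 11/3) + 5) = -5 - (-8/3 + 5) = -5 - 1*7/3 = -5 - 7/3 = -22/3 ≈ -7.3333)
(6 + j)**2 = (6 - 22/3)**2 = (-4/3)**2 = 16/9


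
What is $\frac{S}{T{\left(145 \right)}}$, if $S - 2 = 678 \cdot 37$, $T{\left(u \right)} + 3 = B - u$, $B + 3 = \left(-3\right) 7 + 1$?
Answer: $- \frac{25088}{171} \approx -146.71$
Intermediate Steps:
$B = -23$ ($B = -3 + \left(\left(-3\right) 7 + 1\right) = -3 + \left(-21 + 1\right) = -3 - 20 = -23$)
$T{\left(u \right)} = -26 - u$ ($T{\left(u \right)} = -3 - \left(23 + u\right) = -26 - u$)
$S = 25088$ ($S = 2 + 678 \cdot 37 = 2 + 25086 = 25088$)
$\frac{S}{T{\left(145 \right)}} = \frac{25088}{-26 - 145} = \frac{25088}{-171} = 25088 \left(- \frac{1}{171}\right) = - \frac{25088}{171}$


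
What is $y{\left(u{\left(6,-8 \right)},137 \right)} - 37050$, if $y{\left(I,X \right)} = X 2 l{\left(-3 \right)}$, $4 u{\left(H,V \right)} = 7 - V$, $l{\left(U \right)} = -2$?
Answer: $-37598$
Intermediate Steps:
$u{\left(H,V \right)} = \frac{7}{4} - \frac{V}{4}$ ($u{\left(H,V \right)} = \frac{7 - V}{4} = \frac{7}{4} - \frac{V}{4}$)
$y{\left(I,X \right)} = - 4 X$ ($y{\left(I,X \right)} = X 2 \left(-2\right) = 2 X \left(-2\right) = - 4 X$)
$y{\left(u{\left(6,-8 \right)},137 \right)} - 37050 = \left(-4\right) 137 - 37050 = -548 - 37050 = -37598$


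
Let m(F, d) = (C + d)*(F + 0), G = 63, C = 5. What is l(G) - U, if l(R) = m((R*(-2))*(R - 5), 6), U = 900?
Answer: -81288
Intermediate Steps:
m(F, d) = F*(5 + d) (m(F, d) = (5 + d)*(F + 0) = (5 + d)*F = F*(5 + d))
l(R) = -22*R*(-5 + R) (l(R) = ((R*(-2))*(R - 5))*(5 + 6) = ((-2*R)*(-5 + R))*11 = -2*R*(-5 + R)*11 = -22*R*(-5 + R))
l(G) - U = 22*63*(5 - 1*63) - 1*900 = 22*63*(5 - 63) - 900 = 22*63*(-58) - 900 = -80388 - 900 = -81288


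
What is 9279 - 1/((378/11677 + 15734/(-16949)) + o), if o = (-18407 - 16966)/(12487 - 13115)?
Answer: 63926960012678095/6889436825341 ≈ 9279.0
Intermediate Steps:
o = 35373/628 (o = -35373/(-628) = -35373*(-1/628) = 35373/628 ≈ 56.326)
9279 - 1/((378/11677 + 15734/(-16949)) + o) = 9279 - 1/((378/11677 + 15734/(-16949)) + 35373/628) = 9279 - 1/((378*(1/11677) + 15734*(-1/16949)) + 35373/628) = 9279 - 1/((378/11677 - 15734/16949) + 35373/628) = 9279 - 1/(-177319196/197913473 + 35373/628) = 9279 - 1/6889436825341/124289661044 = 9279 - 1*124289661044/6889436825341 = 9279 - 124289661044/6889436825341 = 63926960012678095/6889436825341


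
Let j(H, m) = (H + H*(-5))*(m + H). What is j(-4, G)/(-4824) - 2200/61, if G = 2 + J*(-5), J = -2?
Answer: -1327576/36783 ≈ -36.092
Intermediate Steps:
G = 12 (G = 2 - 2*(-5) = 2 + 10 = 12)
j(H, m) = -4*H*(H + m) (j(H, m) = (H - 5*H)*(H + m) = (-4*H)*(H + m) = -4*H*(H + m))
j(-4, G)/(-4824) - 2200/61 = -4*(-4)*(-4 + 12)/(-4824) - 2200/61 = -4*(-4)*8*(-1/4824) - 2200*1/61 = 128*(-1/4824) - 2200/61 = -16/603 - 2200/61 = -1327576/36783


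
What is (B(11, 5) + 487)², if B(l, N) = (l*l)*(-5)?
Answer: 13924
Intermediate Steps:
B(l, N) = -5*l² (B(l, N) = l²*(-5) = -5*l²)
(B(11, 5) + 487)² = (-5*11² + 487)² = (-5*121 + 487)² = (-605 + 487)² = (-118)² = 13924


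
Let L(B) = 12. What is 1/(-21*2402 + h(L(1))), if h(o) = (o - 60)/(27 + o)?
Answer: -13/655762 ≈ -1.9824e-5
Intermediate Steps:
h(o) = (-60 + o)/(27 + o)
1/(-21*2402 + h(L(1))) = 1/(-21*2402 + (-60 + 12)/(27 + 12)) = 1/(-50442 - 48/39) = 1/(-50442 + (1/39)*(-48)) = 1/(-50442 - 16/13) = 1/(-655762/13) = -13/655762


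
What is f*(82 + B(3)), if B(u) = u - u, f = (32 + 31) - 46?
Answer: 1394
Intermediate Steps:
f = 17 (f = 63 - 46 = 17)
B(u) = 0
f*(82 + B(3)) = 17*(82 + 0) = 17*82 = 1394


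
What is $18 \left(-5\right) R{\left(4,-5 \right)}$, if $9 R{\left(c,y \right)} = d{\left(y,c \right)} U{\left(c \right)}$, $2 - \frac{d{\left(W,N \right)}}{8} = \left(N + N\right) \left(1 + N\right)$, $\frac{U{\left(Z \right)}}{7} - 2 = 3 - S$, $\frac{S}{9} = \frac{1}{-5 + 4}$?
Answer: $297920$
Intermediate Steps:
$S = -9$ ($S = \frac{9}{-5 + 4} = \frac{9}{-1} = 9 \left(-1\right) = -9$)
$U{\left(Z \right)} = 98$ ($U{\left(Z \right)} = 14 + 7 \left(3 - -9\right) = 14 + 7 \left(3 + 9\right) = 14 + 7 \cdot 12 = 14 + 84 = 98$)
$d{\left(W,N \right)} = 16 - 16 N \left(1 + N\right)$ ($d{\left(W,N \right)} = 16 - 8 \left(N + N\right) \left(1 + N\right) = 16 - 8 \cdot 2 N \left(1 + N\right) = 16 - 16 N \left(1 + N\right)$)
$R{\left(c,y \right)} = \frac{1568}{9} - \frac{1568 c}{9} - \frac{1568 c^{2}}{9}$ ($R{\left(c,y \right)} = \frac{\left(16 - 16 c - 16 c^{2}\right) 98}{9} = \frac{1568 - 1568 c - 1568 c^{2}}{9} = \frac{1568}{9} - \frac{1568 c}{9} - \frac{1568 c^{2}}{9}$)
$18 \left(-5\right) R{\left(4,-5 \right)} = 18 \left(-5\right) \left(\frac{1568}{9} - \frac{6272}{9} - \frac{1568 \cdot 4^{2}}{9}\right) = - 90 \left(\frac{1568}{9} - \frac{6272}{9} - \frac{25088}{9}\right) = \left(-90\right) \left(- \frac{29792}{9}\right) = 297920$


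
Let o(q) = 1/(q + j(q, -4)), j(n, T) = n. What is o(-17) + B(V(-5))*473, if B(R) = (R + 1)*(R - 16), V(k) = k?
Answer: 1350887/34 ≈ 39732.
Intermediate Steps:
B(R) = (1 + R)*(-16 + R)
o(q) = 1/(2*q) (o(q) = 1/(q + q) = 1/(2*q))
o(-17) + B(V(-5))*473 = (1/2)/(-17) + (-16 + (-5)**2 - 15*(-5))*473 = (1/2)*(-1/17) + (-16 + 25 + 75)*473 = -1/34 + 84*473 = -1/34 + 39732 = 1350887/34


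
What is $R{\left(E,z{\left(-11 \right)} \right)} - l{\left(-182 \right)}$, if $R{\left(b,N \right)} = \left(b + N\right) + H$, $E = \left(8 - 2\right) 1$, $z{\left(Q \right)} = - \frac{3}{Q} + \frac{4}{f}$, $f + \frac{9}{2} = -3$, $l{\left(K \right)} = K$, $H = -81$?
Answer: $\frac{17612}{165} \approx 106.74$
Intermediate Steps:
$f = - \frac{15}{2}$ ($f = - \frac{9}{2} - 3 = - \frac{15}{2} \approx -7.5$)
$z{\left(Q \right)} = - \frac{8}{15} - \frac{3}{Q}$ ($z{\left(Q \right)} = - \frac{3}{Q} + \frac{4}{- \frac{15}{2}} = - \frac{3}{Q} + 4 \left(- \frac{2}{15}\right) = - \frac{3}{Q} - \frac{8}{15} = - \frac{8}{15} - \frac{3}{Q}$)
$E = 6$ ($E = 6 \cdot 1 = 6$)
$R{\left(b,N \right)} = -81 + N + b$ ($R{\left(b,N \right)} = \left(b + N\right) - 81 = \left(N + b\right) - 81 = -81 + N + b$)
$R{\left(E,z{\left(-11 \right)} \right)} - l{\left(-182 \right)} = \left(-81 - \left(\frac{8}{15} + \frac{3}{-11}\right) + 6\right) - -182 = \left(-81 - \frac{43}{165} + 6\right) + 182 = - \frac{12418}{165} + 182 = \frac{17612}{165}$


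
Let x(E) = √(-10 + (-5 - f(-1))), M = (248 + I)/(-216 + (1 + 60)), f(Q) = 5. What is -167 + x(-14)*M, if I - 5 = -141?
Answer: -167 - 224*I*√5/155 ≈ -167.0 - 3.2315*I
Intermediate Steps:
I = -136 (I = 5 - 141 = -136)
M = -112/155 (M = (248 - 136)/(-216 + (1 + 60)) = 112/(-216 + 61) = 112/(-155) = 112*(-1/155) = -112/155 ≈ -0.72258)
x(E) = 2*I*√5 (x(E) = √(-10 + (-5 - 1*5)) = √(-10 + (-5 - 5)) = √(-10 - 10) = √(-20) = 2*I*√5)
-167 + x(-14)*M = -167 + (2*I*√5)*(-112/155) = -167 - 224*I*√5/155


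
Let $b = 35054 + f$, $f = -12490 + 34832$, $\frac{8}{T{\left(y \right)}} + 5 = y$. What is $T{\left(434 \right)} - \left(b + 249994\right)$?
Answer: $- \frac{131870302}{429} \approx -3.0739 \cdot 10^{5}$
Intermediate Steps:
$T{\left(y \right)} = \frac{8}{-5 + y}$
$f = 22342$
$b = 57396$ ($b = 35054 + 22342 = 57396$)
$T{\left(434 \right)} - \left(b + 249994\right) = \frac{8}{-5 + 434} - \left(57396 + 249994\right) = \frac{8}{429} - 307390 = - \frac{131870302}{429}$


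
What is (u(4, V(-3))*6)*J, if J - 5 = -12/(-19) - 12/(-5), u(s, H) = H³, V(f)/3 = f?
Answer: -3337362/95 ≈ -35130.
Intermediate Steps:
V(f) = 3*f
J = 763/95 (J = 5 + (-12/(-19) - 12/(-5)) = 5 + (-12*(-1/19) - 12*(-⅕)) = 5 + (12/19 + 12/5) = 5 + 288/95 = 763/95 ≈ 8.0316)
(u(4, V(-3))*6)*J = ((3*(-3))³*6)*(763/95) = ((-9)³*6)*(763/95) = -729*6*(763/95) = -4374*763/95 = -3337362/95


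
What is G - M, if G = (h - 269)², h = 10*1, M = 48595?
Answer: 18486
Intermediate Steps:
h = 10
G = 67081 (G = (10 - 269)² = (-259)² = 67081)
G - M = 67081 - 1*48595 = 67081 - 48595 = 18486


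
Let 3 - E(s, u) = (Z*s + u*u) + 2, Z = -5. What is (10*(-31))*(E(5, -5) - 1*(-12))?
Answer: -4030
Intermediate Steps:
E(s, u) = 1 - u² + 5*s (E(s, u) = 3 - ((-5*s + u*u) + 2) = 3 - ((-5*s + u²) + 2) = 3 - ((u² - 5*s) + 2) = 3 - (2 + u² - 5*s) = 3 + (-2 - u² + 5*s) = 1 - u² + 5*s)
(10*(-31))*(E(5, -5) - 1*(-12)) = (10*(-31))*((1 - 1*(-5)² + 5*5) - 1*(-12)) = -310*((1 - 1*25 + 25) + 12) = -310*((1 - 25 + 25) + 12) = -310*(1 + 12) = -310*13 = -4030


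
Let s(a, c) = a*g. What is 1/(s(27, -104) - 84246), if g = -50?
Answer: -1/85596 ≈ -1.1683e-5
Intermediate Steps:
s(a, c) = -50*a (s(a, c) = a*(-50) = -50*a)
1/(s(27, -104) - 84246) = 1/(-50*27 - 84246) = 1/(-1350 - 84246) = 1/(-85596) = -1/85596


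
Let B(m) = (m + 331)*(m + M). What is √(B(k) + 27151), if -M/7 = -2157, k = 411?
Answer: √11535571 ≈ 3396.4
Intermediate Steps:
M = 15099 (M = -7*(-2157) = 15099)
B(m) = (331 + m)*(15099 + m) (B(m) = (m + 331)*(m + 15099) = (331 + m)*(15099 + m))
√(B(k) + 27151) = √((4997769 + 411² + 15430*411) + 27151) = √((4997769 + 168921 + 6341730) + 27151) = √(11508420 + 27151) = √11535571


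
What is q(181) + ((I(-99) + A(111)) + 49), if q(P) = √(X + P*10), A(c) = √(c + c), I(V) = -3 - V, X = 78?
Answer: 145 + √222 + 4*√118 ≈ 203.35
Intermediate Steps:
A(c) = √2*√c (A(c) = √(2*c) = √2*√c)
q(P) = √(78 + 10*P) (q(P) = √(78 + P*10) = √(78 + 10*P))
q(181) + ((I(-99) + A(111)) + 49) = √(78 + 10*181) + (((-3 - 1*(-99)) + √2*√111) + 49) = √(78 + 1810) + (((-3 + 99) + √222) + 49) = √1888 + ((96 + √222) + 49) = 4*√118 + (145 + √222) = 145 + √222 + 4*√118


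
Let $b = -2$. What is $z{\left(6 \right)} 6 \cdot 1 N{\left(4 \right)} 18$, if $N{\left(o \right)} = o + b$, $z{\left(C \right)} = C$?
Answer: $1296$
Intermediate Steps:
$N{\left(o \right)} = -2 + o$ ($N{\left(o \right)} = o - 2 = -2 + o$)
$z{\left(6 \right)} 6 \cdot 1 N{\left(4 \right)} 18 = 6 \cdot 6 \cdot 1 \left(-2 + 4\right) 18 = 36 \cdot 1 \cdot 2 \cdot 18 = 36 \cdot 2 \cdot 18 = 72 \cdot 18 = 1296$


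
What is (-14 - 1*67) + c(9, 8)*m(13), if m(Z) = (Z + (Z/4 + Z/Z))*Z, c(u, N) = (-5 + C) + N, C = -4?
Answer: -1221/4 ≈ -305.25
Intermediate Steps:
c(u, N) = -9 + N (c(u, N) = (-5 - 4) + N = -9 + N)
m(Z) = Z*(1 + 5*Z/4) (m(Z) = (Z + (Z*(¼) + 1))*Z = (Z + (Z/4 + 1))*Z = (Z + (1 + Z/4))*Z = (1 + 5*Z/4)*Z = Z*(1 + 5*Z/4))
(-14 - 1*67) + c(9, 8)*m(13) = (-14 - 1*67) + (-9 + 8)*((¼)*13*(4 + 5*13)) = (-14 - 67) - 13*(4 + 65)/4 = -81 - 13*69/4 = -81 - 1*897/4 = -81 - 897/4 = -1221/4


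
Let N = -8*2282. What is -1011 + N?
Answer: -19267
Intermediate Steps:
N = -18256
-1011 + N = -1011 - 18256 = -19267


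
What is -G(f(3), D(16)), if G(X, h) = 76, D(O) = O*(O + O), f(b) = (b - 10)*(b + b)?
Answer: -76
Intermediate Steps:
f(b) = 2*b*(-10 + b) (f(b) = (-10 + b)*(2*b) = 2*b*(-10 + b))
D(O) = 2*O² (D(O) = O*(2*O) = 2*O²)
-G(f(3), D(16)) = -1*76 = -76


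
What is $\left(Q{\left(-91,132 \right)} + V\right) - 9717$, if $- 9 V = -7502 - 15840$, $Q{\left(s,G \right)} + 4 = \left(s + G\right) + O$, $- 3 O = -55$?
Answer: $- \frac{63613}{9} \approx -7068.1$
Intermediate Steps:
$O = \frac{55}{3}$ ($O = \left(- \frac{1}{3}\right) \left(-55\right) = \frac{55}{3} \approx 18.333$)
$Q{\left(s,G \right)} = \frac{43}{3} + G + s$ ($Q{\left(s,G \right)} = -4 + \left(\left(s + G\right) + \frac{55}{3}\right) = -4 + \left(\left(G + s\right) + \frac{55}{3}\right) = -4 + \left(\frac{55}{3} + G + s\right) = \frac{43}{3} + G + s$)
$V = \frac{23342}{9}$ ($V = - \frac{-7502 - 15840}{9} = \left(- \frac{1}{9}\right) \left(-23342\right) = \frac{23342}{9} \approx 2593.6$)
$\left(Q{\left(-91,132 \right)} + V\right) - 9717 = \left(\left(\frac{43}{3} + 132 - 91\right) + \frac{23342}{9}\right) - 9717 = \left(\frac{166}{3} + \frac{23342}{9}\right) - 9717 = \frac{23840}{9} - 9717 = - \frac{63613}{9}$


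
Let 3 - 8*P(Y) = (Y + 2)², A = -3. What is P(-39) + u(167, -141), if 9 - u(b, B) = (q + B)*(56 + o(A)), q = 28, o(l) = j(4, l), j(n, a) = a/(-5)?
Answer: 124681/20 ≈ 6234.0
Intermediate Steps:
j(n, a) = -a/5 (j(n, a) = a*(-⅕) = -a/5)
o(l) = -l/5
u(b, B) = -7879/5 - 283*B/5 (u(b, B) = 9 - (28 + B)*(56 - ⅕*(-3)) = 9 - (28 + B)*(56 + ⅗) = 9 - (28 + B)*283/5 = 9 - (7924/5 + 283*B/5) = 9 + (-7924/5 - 283*B/5) = -7879/5 - 283*B/5)
P(Y) = 3/8 - (2 + Y)²/8 (P(Y) = 3/8 - (Y + 2)²/8 = 3/8 - (2 + Y)²/8)
P(-39) + u(167, -141) = (3/8 - (2 - 39)²/8) + (-7879/5 - 283/5*(-141)) = (3/8 - ⅛*(-37)²) + (-7879/5 + 39903/5) = (3/8 - ⅛*1369) + 32024/5 = (3/8 - 1369/8) + 32024/5 = -683/4 + 32024/5 = 124681/20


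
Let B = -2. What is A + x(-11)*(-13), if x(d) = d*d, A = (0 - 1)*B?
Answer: -1571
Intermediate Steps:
A = 2 (A = (0 - 1)*(-2) = -1*(-2) = 2)
x(d) = d²
A + x(-11)*(-13) = 2 + (-11)²*(-13) = 2 + 121*(-13) = 2 - 1573 = -1571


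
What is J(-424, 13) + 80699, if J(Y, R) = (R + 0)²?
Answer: 80868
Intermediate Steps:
J(Y, R) = R²
J(-424, 13) + 80699 = 13² + 80699 = 169 + 80699 = 80868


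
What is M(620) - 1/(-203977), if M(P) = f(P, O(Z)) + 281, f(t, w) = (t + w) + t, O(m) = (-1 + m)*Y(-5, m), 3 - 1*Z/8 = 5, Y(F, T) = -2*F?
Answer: 275572928/203977 ≈ 1351.0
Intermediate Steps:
Z = -16 (Z = 24 - 8*5 = 24 - 40 = -16)
O(m) = -10 + 10*m (O(m) = (-1 + m)*(-2*(-5)) = (-1 + m)*10 = -10 + 10*m)
f(t, w) = w + 2*t
M(P) = 111 + 2*P (M(P) = ((-10 + 10*(-16)) + 2*P) + 281 = ((-10 - 160) + 2*P) + 281 = (-170 + 2*P) + 281 = 111 + 2*P)
M(620) - 1/(-203977) = (111 + 2*620) - 1/(-203977) = (111 + 1240) - 1*(-1/203977) = 1351 + 1/203977 = 275572928/203977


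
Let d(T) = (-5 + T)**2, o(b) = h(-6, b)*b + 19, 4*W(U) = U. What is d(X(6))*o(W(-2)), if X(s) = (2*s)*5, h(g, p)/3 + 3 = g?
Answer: 196625/2 ≈ 98313.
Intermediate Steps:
W(U) = U/4
h(g, p) = -9 + 3*g
X(s) = 10*s
o(b) = 19 - 27*b (o(b) = (-9 + 3*(-6))*b + 19 = (-9 - 18)*b + 19 = -27*b + 19 = 19 - 27*b)
d(X(6))*o(W(-2)) = (-5 + 10*6)**2*(19 - 27*(-2)/4) = (-5 + 60)**2*(19 - 27*(-1/2)) = 55**2*(19 + 27/2) = 3025*(65/2) = 196625/2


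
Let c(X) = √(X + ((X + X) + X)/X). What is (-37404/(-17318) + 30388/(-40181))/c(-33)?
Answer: -48833537*I*√30/1043781837 ≈ -0.25625*I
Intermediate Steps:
c(X) = √(3 + X) (c(X) = √(X + (2*X + X)/X) = √(X + (3*X)/X) = √(X + 3) = √(3 + X))
(-37404/(-17318) + 30388/(-40181))/c(-33) = (-37404/(-17318) + 30388/(-40181))/(√(3 - 33)) = (-37404*(-1/17318) + 30388*(-1/40181))/(√(-30)) = (18702/8659 - 30388/40181)/((I*√30)) = 488335370*(-I*√30/30)/347927279 = -48833537*I*√30/1043781837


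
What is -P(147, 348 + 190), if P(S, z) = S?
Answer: -147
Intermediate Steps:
-P(147, 348 + 190) = -1*147 = -147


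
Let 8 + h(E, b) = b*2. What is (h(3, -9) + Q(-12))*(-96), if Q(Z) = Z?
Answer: 3648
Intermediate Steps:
h(E, b) = -8 + 2*b (h(E, b) = -8 + b*2 = -8 + 2*b)
(h(3, -9) + Q(-12))*(-96) = ((-8 + 2*(-9)) - 12)*(-96) = ((-8 - 18) - 12)*(-96) = (-26 - 12)*(-96) = -38*(-96) = 3648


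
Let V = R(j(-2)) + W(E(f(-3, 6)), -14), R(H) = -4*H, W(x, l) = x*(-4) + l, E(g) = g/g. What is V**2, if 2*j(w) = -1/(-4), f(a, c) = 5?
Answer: 1369/4 ≈ 342.25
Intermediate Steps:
E(g) = 1
W(x, l) = l - 4*x (W(x, l) = -4*x + l = l - 4*x)
j(w) = 1/8 (j(w) = (-1/(-4))/2 = (-1*(-1/4))/2 = (1/2)*(1/4) = 1/8)
V = -37/2 (V = -4*1/8 + (-14 - 4*1) = -1/2 + (-14 - 4) = -1/2 - 18 = -37/2 ≈ -18.500)
V**2 = (-37/2)**2 = 1369/4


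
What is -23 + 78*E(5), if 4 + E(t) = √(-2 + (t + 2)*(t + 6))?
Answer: -335 + 390*√3 ≈ 340.50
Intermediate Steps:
E(t) = -4 + √(-2 + (2 + t)*(6 + t)) (E(t) = -4 + √(-2 + (t + 2)*(t + 6)) = -4 + √(-2 + (2 + t)*(6 + t)))
-23 + 78*E(5) = -23 + 78*(-4 + √(10 + 5² + 8*5)) = -23 + 78*(-4 + √(10 + 25 + 40)) = -23 + 78*(-4 + √75) = -23 + 78*(-4 + 5*√3) = -23 + (-312 + 390*√3) = -335 + 390*√3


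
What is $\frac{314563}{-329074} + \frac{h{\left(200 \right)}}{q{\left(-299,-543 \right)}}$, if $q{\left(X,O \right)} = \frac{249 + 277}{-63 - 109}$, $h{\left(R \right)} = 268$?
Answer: $- \frac{7667227621}{86546462} \approx -88.591$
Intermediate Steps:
$q{\left(X,O \right)} = - \frac{263}{86}$ ($q{\left(X,O \right)} = \frac{526}{-172} = 526 \left(- \frac{1}{172}\right) = - \frac{263}{86}$)
$\frac{314563}{-329074} + \frac{h{\left(200 \right)}}{q{\left(-299,-543 \right)}} = \frac{314563}{-329074} + \frac{268}{- \frac{263}{86}} = 314563 \left(- \frac{1}{329074}\right) + 268 \left(- \frac{86}{263}\right) = - \frac{314563}{329074} - \frac{23048}{263} = - \frac{7667227621}{86546462}$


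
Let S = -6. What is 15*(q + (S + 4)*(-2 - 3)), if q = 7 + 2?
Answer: 285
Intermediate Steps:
q = 9
15*(q + (S + 4)*(-2 - 3)) = 15*(9 + (-6 + 4)*(-2 - 3)) = 15*(9 - 2*(-5)) = 15*(9 + 10) = 15*19 = 285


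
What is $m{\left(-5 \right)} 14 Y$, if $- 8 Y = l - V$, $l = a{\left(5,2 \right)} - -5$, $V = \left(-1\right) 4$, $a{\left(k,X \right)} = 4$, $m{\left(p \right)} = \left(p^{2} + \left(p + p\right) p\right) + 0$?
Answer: $- \frac{6825}{4} \approx -1706.3$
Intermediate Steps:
$m{\left(p \right)} = 3 p^{2}$ ($m{\left(p \right)} = \left(p^{2} + 2 p p\right) + 0 = \left(p^{2} + 2 p^{2}\right) + 0 = 3 p^{2} + 0 = 3 p^{2}$)
$V = -4$
$l = 9$ ($l = 4 - -5 = 4 + 5 = 9$)
$Y = - \frac{13}{8}$ ($Y = - \frac{9 - -4}{8} = - \frac{9 + 4}{8} = \left(- \frac{1}{8}\right) 13 = - \frac{13}{8} \approx -1.625$)
$m{\left(-5 \right)} 14 Y = 3 \left(-5\right)^{2} \cdot 14 \left(- \frac{13}{8}\right) = 3 \cdot 25 \cdot 14 \left(- \frac{13}{8}\right) = 75 \cdot 14 \left(- \frac{13}{8}\right) = 1050 \left(- \frac{13}{8}\right) = - \frac{6825}{4}$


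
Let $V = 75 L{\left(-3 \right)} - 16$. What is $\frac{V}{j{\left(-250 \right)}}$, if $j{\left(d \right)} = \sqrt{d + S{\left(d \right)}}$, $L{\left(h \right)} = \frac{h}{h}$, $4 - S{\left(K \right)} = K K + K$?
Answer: $- \frac{59 i \sqrt{434}}{5208} \approx - 0.23601 i$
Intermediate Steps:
$S{\left(K \right)} = 4 - K - K^{2}$ ($S{\left(K \right)} = 4 - \left(K K + K\right) = 4 - \left(K^{2} + K\right) = 4 - \left(K + K^{2}\right) = 4 - K - K^{2}$)
$L{\left(h \right)} = 1$
$V = 59$ ($V = 75 \cdot 1 - 16 = 75 - 16 = 59$)
$j{\left(d \right)} = \sqrt{4 - d^{2}}$ ($j{\left(d \right)} = \sqrt{d - \left(-4 + d + d^{2}\right)} = \sqrt{4 - d^{2}}$)
$\frac{V}{j{\left(-250 \right)}} = \frac{59}{\sqrt{4 - \left(-250\right)^{2}}} = \frac{59}{\sqrt{4 - 62500}} = \frac{59}{\sqrt{-62496}} = \frac{59}{12 i \sqrt{434}} = 59 \left(- \frac{i \sqrt{434}}{5208}\right) = - \frac{59 i \sqrt{434}}{5208}$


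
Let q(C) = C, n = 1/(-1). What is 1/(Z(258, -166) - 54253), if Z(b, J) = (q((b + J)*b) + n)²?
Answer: 1/563295972 ≈ 1.7753e-9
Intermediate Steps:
n = -1
Z(b, J) = (-1 + b*(J + b))² (Z(b, J) = ((b + J)*b - 1)² = ((J + b)*b - 1)² = (b*(J + b) - 1)² = (-1 + b*(J + b))²)
1/(Z(258, -166) - 54253) = 1/((-1 + 258*(-166 + 258))² - 54253) = 1/((-1 + 258*92)² - 54253) = 1/((-1 + 23736)² - 54253) = 1/(23735² - 54253) = 1/(563350225 - 54253) = 1/563295972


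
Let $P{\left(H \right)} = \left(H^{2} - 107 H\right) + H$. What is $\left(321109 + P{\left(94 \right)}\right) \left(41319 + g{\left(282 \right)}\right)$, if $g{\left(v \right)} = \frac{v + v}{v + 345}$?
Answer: $\frac{2763310798679}{209} \approx 1.3222 \cdot 10^{10}$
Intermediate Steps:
$P{\left(H \right)} = H^{2} - 106 H$
$g{\left(v \right)} = \frac{2 v}{345 + v}$
$\left(321109 + P{\left(94 \right)}\right) \left(41319 + g{\left(282 \right)}\right) = \left(321109 + 94 \left(-106 + 94\right)\right) \left(41319 + 2 \cdot 282 \frac{1}{345 + 282}\right) = \left(321109 + 94 \left(-12\right)\right) \left(41319 + 2 \cdot 282 \cdot \frac{1}{627}\right) = \left(321109 - 1128\right) \left(41319 + 2 \cdot 282 \cdot \frac{1}{627}\right) = 319981 \left(41319 + \frac{188}{209}\right) = 319981 \cdot \frac{8635859}{209} = \frac{2763310798679}{209}$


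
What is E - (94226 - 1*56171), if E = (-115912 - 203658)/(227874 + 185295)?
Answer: -15723465865/413169 ≈ -38056.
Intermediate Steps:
E = -319570/413169 ≈ -0.77346
E - (94226 - 1*56171) = -319570/413169 - (94226 - 1*56171) = -319570/413169 - (94226 - 56171) = -319570/413169 - 1*38055 = -319570/413169 - 38055 = -15723465865/413169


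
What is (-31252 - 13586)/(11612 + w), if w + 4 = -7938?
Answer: -22419/1835 ≈ -12.217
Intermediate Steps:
w = -7942 (w = -4 - 7938 = -7942)
(-31252 - 13586)/(11612 + w) = (-31252 - 13586)/(11612 - 7942) = -44838/3670 = -44838*1/3670 = -22419/1835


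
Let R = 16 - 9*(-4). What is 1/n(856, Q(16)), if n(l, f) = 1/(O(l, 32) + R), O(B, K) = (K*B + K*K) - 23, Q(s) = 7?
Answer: 28445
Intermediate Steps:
R = 52 (R = 16 + 36 = 52)
O(B, K) = -23 + K² + B*K (O(B, K) = (B*K + K²) - 23 = (K² + B*K) - 23 = -23 + K² + B*K)
n(l, f) = 1/(1053 + 32*l) (n(l, f) = 1/((-23 + 32² + l*32) + 52) = 1/((-23 + 1024 + 32*l) + 52) = 1/((1001 + 32*l) + 52) = 1/(1053 + 32*l))
1/n(856, Q(16)) = 1/(1/(1053 + 32*856)) = 1/(1/(1053 + 27392)) = 1/(1/28445) = 28445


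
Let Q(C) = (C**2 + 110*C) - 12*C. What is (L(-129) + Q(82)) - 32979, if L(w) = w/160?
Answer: -2915169/160 ≈ -18220.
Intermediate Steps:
L(w) = w/160 (L(w) = w*(1/160) = w/160)
Q(C) = C**2 + 98*C
(L(-129) + Q(82)) - 32979 = ((1/160)*(-129) + 82*(98 + 82)) - 32979 = (-129/160 + 82*180) - 32979 = (-129/160 + 14760) - 32979 = 2361471/160 - 32979 = -2915169/160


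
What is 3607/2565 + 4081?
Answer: 10471372/2565 ≈ 4082.4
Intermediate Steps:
3607/2565 + 4081 = 10471372/2565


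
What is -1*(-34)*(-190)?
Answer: -6460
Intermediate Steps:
-1*(-34)*(-190) = 34*(-190) = -6460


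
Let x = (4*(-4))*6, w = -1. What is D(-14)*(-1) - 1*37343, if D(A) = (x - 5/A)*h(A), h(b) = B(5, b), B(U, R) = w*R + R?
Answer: -37343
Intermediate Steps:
B(U, R) = 0 (B(U, R) = -R + R = 0)
x = -96 (x = -16*6 = -96)
h(b) = 0
D(A) = 0 (D(A) = (-96 - 5/A)*0 = 0)
D(-14)*(-1) - 1*37343 = 0*(-1) - 1*37343 = 0 - 37343 = -37343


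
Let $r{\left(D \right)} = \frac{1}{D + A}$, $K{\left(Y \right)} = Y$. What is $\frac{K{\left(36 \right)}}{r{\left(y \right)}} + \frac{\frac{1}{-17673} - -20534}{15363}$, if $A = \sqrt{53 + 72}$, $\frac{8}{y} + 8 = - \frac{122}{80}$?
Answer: $- \frac{996511580773}{34481807973} + 180 \sqrt{5} \approx 373.59$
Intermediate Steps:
$y = - \frac{320}{381}$ ($y = \frac{8}{-8 - \frac{122}{80}} = \frac{8}{-8 - \frac{61}{40}} = \frac{8}{- \frac{381}{40}} = 8 \left(- \frac{40}{381}\right) = - \frac{320}{381} \approx -0.8399$)
$A = 5 \sqrt{5}$ ($A = \sqrt{125} = 5 \sqrt{5} \approx 11.18$)
$r{\left(D \right)} = \frac{1}{D + 5 \sqrt{5}}$
$\frac{K{\left(36 \right)}}{r{\left(y \right)}} + \frac{\frac{1}{-17673} - -20534}{15363} = \frac{36}{\frac{1}{- \frac{320}{381} + 5 \sqrt{5}}} + \frac{\frac{1}{-17673} - -20534}{15363} = 36 \left(- \frac{320}{381} + 5 \sqrt{5}\right) + \left(- \frac{1}{17673} + 20534\right) \frac{1}{15363} = \left(- \frac{3840}{127} + 180 \sqrt{5}\right) + \frac{362897381}{17673} \cdot \frac{1}{15363} = \left(- \frac{3840}{127} + 180 \sqrt{5}\right) + \frac{362897381}{271510299} = - \frac{996511580773}{34481807973} + 180 \sqrt{5}$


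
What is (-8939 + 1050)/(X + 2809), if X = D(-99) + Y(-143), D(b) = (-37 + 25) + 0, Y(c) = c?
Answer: -7889/2654 ≈ -2.9725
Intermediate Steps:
D(b) = -12 (D(b) = -12 + 0 = -12)
X = -155 (X = -12 - 143 = -155)
(-8939 + 1050)/(X + 2809) = (-8939 + 1050)/(-155 + 2809) = -7889/2654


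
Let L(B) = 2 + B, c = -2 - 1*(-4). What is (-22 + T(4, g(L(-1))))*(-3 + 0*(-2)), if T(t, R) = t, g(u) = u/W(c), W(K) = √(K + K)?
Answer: 54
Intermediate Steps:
c = 2 (c = -2 + 4 = 2)
W(K) = √2*√K (W(K) = √(2*K) = √2*√K)
g(u) = u/2 (g(u) = u/((√2*√2)) = u/2)
(-22 + T(4, g(L(-1))))*(-3 + 0*(-2)) = (-22 + 4)*(-3 + 0*(-2)) = -18*(-3 + 0) = -18*(-3) = 54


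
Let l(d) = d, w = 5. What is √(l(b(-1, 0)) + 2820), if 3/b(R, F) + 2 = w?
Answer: √2821 ≈ 53.113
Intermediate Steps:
b(R, F) = 1 (b(R, F) = 3/(-2 + 5) = 3/3 = 3*(⅓) = 1)
√(l(b(-1, 0)) + 2820) = √(1 + 2820) = √2821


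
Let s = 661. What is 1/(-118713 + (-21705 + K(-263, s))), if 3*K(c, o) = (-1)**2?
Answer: -3/421253 ≈ -7.1216e-6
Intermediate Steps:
K(c, o) = 1/3 (K(c, o) = (1/3)*(-1)**2 = (1/3)*1 = 1/3)
1/(-118713 + (-21705 + K(-263, s))) = 1/(-118713 + (-21705 + 1/3)) = 1/(-118713 - 65114/3) = 1/(-421253/3) = -3/421253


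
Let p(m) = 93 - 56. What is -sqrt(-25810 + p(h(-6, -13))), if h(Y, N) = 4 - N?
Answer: -11*I*sqrt(213) ≈ -160.54*I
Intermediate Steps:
p(m) = 37
-sqrt(-25810 + p(h(-6, -13))) = -sqrt(-25810 + 37) = -sqrt(-25773) = -11*I*sqrt(213)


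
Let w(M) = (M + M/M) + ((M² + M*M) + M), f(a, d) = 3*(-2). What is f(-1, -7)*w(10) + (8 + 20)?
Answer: -1298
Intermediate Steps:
f(a, d) = -6
w(M) = 1 + 2*M + 2*M² (w(M) = (M + 1) + ((M² + M²) + M) = (1 + M) + (2*M² + M) = (1 + M) + (M + 2*M²) = 1 + 2*M + 2*M²)
f(-1, -7)*w(10) + (8 + 20) = -6*(1 + 2*10 + 2*10²) + (8 + 20) = -6*(1 + 20 + 2*100) + 28 = -6*(1 + 20 + 200) + 28 = -6*221 + 28 = -1326 + 28 = -1298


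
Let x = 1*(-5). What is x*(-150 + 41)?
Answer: 545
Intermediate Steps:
x = -5
x*(-150 + 41) = -5*(-150 + 41) = -5*(-109) = 545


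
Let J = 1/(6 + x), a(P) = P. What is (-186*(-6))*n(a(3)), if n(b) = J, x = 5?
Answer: 1116/11 ≈ 101.45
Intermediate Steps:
J = 1/11 (J = 1/(6 + 5) = 1/11 ≈ 0.090909)
n(b) = 1/11
(-186*(-6))*n(a(3)) = -186*(-6)*(1/11) = 1116*(1/11) = 1116/11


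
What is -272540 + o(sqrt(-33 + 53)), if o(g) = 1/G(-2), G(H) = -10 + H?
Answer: -3270481/12 ≈ -2.7254e+5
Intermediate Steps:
o(g) = -1/12 (o(g) = 1/(-10 - 2) = 1/(-12) = -1/12)
-272540 + o(sqrt(-33 + 53)) = -272540 - 1/12 = -3270481/12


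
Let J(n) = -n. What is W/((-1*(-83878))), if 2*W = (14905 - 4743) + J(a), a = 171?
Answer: 9991/167756 ≈ 0.059557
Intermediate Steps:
W = 9991/2 (W = ((14905 - 4743) - 1*171)/2 = (10162 - 171)/2 = (½)*9991 = 9991/2 ≈ 4995.5)
W/((-1*(-83878))) = 9991/(2*((-1*(-83878)))) = (9991/2)/83878 = (9991/2)*(1/83878) = 9991/167756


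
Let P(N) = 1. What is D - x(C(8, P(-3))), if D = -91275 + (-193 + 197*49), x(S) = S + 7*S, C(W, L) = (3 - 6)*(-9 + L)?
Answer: -82007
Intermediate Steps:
C(W, L) = 27 - 3*L (C(W, L) = -3*(-9 + L) = 27 - 3*L)
x(S) = 8*S
D = -81815 (D = -91275 + (-193 + 9653) = -91275 + 9460 = -81815)
D - x(C(8, P(-3))) = -81815 - 8*(27 - 3*1) = -81815 - 8*(27 - 3) = -81815 - 8*24 = -81815 - 1*192 = -81815 - 192 = -82007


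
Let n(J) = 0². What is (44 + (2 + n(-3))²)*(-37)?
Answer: -1776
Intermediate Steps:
n(J) = 0
(44 + (2 + n(-3))²)*(-37) = (44 + (2 + 0)²)*(-37) = (44 + 2²)*(-37) = (44 + 4)*(-37) = 48*(-37) = -1776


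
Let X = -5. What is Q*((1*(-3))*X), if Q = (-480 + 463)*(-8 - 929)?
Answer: 238935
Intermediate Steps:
Q = 15929 (Q = -17*(-937) = 15929)
Q*((1*(-3))*X) = 15929*((1*(-3))*(-5)) = 15929*(-3*(-5)) = 15929*15 = 238935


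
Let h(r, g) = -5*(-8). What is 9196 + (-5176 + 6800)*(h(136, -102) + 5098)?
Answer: 8353308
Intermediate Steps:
h(r, g) = 40
9196 + (-5176 + 6800)*(h(136, -102) + 5098) = 9196 + (-5176 + 6800)*(40 + 5098) = 9196 + 1624*5138 = 9196 + 8344112 = 8353308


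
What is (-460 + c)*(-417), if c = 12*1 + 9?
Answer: 183063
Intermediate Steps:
c = 21 (c = 12 + 9 = 21)
(-460 + c)*(-417) = (-460 + 21)*(-417) = -439*(-417) = 183063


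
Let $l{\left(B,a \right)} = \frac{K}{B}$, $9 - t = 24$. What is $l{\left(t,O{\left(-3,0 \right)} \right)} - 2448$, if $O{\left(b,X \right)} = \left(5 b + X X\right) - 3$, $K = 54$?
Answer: $- \frac{12258}{5} \approx -2451.6$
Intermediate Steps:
$t = -15$ ($t = 9 - 24 = -15$)
$O{\left(b,X \right)} = -3 + X^{2} + 5 b$ ($O{\left(b,X \right)} = \left(5 b + X^{2}\right) - 3 = \left(X^{2} + 5 b\right) - 3 = -3 + X^{2} + 5 b$)
$l{\left(B,a \right)} = \frac{54}{B}$
$l{\left(t,O{\left(-3,0 \right)} \right)} - 2448 = \frac{54}{-15} - 2448 = 54 \left(- \frac{1}{15}\right) - 2448 = - \frac{18}{5} - 2448 = - \frac{12258}{5}$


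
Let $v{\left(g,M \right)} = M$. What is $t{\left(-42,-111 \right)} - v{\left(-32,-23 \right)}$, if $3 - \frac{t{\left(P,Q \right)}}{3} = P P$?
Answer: $-5260$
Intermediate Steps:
$t{\left(P,Q \right)} = 9 - 3 P^{2}$ ($t{\left(P,Q \right)} = 9 - 3 P P = 9 - 3 P^{2}$)
$t{\left(-42,-111 \right)} - v{\left(-32,-23 \right)} = \left(9 - 3 \left(-42\right)^{2}\right) - -23 = \left(9 - 5292\right) + 23 = -5283 + 23 = -5260$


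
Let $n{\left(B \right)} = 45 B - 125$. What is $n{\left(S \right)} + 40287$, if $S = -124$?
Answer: $34582$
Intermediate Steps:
$n{\left(B \right)} = -125 + 45 B$
$n{\left(S \right)} + 40287 = \left(-125 + 45 \left(-124\right)\right) + 40287 = \left(-125 - 5580\right) + 40287 = -5705 + 40287 = 34582$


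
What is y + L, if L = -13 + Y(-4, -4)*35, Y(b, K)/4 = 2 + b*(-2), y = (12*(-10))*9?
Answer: 307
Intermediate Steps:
y = -1080 (y = -120*9 = -1080)
Y(b, K) = 8 - 8*b (Y(b, K) = 4*(2 + b*(-2)) = 4*(2 - 2*b) = 8 - 8*b)
L = 1387 (L = -13 + (8 - 8*(-4))*35 = -13 + (8 + 32)*35 = -13 + 40*35 = -13 + 1400 = 1387)
y + L = -1080 + 1387 = 307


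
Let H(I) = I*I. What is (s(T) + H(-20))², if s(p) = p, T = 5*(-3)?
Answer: 148225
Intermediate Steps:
H(I) = I²
T = -15
(s(T) + H(-20))² = (-15 + (-20)²)² = (-15 + 400)² = 385² = 148225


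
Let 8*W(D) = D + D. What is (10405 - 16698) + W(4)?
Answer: -6292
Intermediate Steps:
W(D) = D/4 (W(D) = (D + D)/8 = (2*D)/8 = D/4)
(10405 - 16698) + W(4) = (10405 - 16698) + (1/4)*4 = -6293 + 1 = -6292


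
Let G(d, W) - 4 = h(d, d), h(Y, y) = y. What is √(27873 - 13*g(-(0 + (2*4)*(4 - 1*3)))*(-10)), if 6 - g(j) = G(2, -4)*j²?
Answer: 3*I*√2363 ≈ 145.83*I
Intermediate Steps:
G(d, W) = 4 + d
g(j) = 6 - 6*j² (g(j) = 6 - (4 + 2)*j² = 6 - 6*j²)
√(27873 - 13*g(-(0 + (2*4)*(4 - 1*3)))*(-10)) = √(27873 - 13*(6 - 6*(0 + (2*4)*(4 - 1*3))²)*(-10)) = √(27873 - 13*(6 - 6*(0 + 8*(4 - 3))²)*(-10)) = √(27873 - 13*(6 - 6*(0 + 8*1)²)*(-10)) = √(27873 - 13*(6 - 6*(0 + 8)²)*(-10)) = √(27873 - 13*(6 - 6*(-1*8)²)*(-10)) = √(27873 - 13*(6 - 6*(-8)²)*(-10)) = √(27873 - 13*(6 - 6*64)*(-10)) = √(27873 - 13*(6 - 384)*(-10)) = √(27873 - 13*(-378)*(-10)) = √(27873 + 4914*(-10)) = √(27873 - 49140) = √(-21267) = 3*I*√2363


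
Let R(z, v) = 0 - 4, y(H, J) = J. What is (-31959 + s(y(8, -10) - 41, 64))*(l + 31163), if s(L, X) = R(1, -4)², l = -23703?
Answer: -238294780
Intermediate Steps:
R(z, v) = -4
s(L, X) = 16 (s(L, X) = (-4)² = 16)
(-31959 + s(y(8, -10) - 41, 64))*(l + 31163) = (-31959 + 16)*(-23703 + 31163) = -31943*7460 = -238294780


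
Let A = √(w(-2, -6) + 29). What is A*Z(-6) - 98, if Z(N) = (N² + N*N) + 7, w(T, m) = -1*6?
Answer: -98 + 79*√23 ≈ 280.87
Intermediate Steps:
w(T, m) = -6
A = √23 (A = √(-6 + 29) = √23 ≈ 4.7958)
Z(N) = 7 + 2*N² (Z(N) = (N² + N²) + 7 = 2*N² + 7 = 7 + 2*N²)
A*Z(-6) - 98 = √23*(7 + 2*(-6)²) - 98 = √23*(7 + 2*36) - 98 = √23*(7 + 72) - 98 = √23*79 - 98 = 79*√23 - 98 = -98 + 79*√23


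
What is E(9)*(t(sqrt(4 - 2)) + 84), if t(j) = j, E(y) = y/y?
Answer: 84 + sqrt(2) ≈ 85.414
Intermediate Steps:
E(y) = 1
E(9)*(t(sqrt(4 - 2)) + 84) = 1*(sqrt(4 - 2) + 84) = 1*(sqrt(2) + 84) = 1*(84 + sqrt(2)) = 84 + sqrt(2)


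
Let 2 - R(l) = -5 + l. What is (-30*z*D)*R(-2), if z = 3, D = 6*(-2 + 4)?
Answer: -9720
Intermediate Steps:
D = 12 (D = 6*2 = 12)
R(l) = 7 - l (R(l) = 2 - (-5 + l) = 2 + (5 - l) = 7 - l)
(-30*z*D)*R(-2) = (-90*12)*(7 - 1*(-2)) = (-30*36)*(7 + 2) = -1080*9 = -9720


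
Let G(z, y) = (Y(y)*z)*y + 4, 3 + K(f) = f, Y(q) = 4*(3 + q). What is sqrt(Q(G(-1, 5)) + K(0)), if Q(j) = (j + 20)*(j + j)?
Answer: sqrt(42429) ≈ 205.98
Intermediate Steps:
Y(q) = 12 + 4*q
K(f) = -3 + f
G(z, y) = 4 + y*z*(12 + 4*y) (G(z, y) = ((12 + 4*y)*z)*y + 4 = (z*(12 + 4*y))*y + 4 = y*z*(12 + 4*y) + 4 = 4 + y*z*(12 + 4*y))
Q(j) = 2*j*(20 + j) (Q(j) = (20 + j)*(2*j) = 2*j*(20 + j))
sqrt(Q(G(-1, 5)) + K(0)) = sqrt(2*(4 + 4*5*(-1)*(3 + 5))*(20 + (4 + 4*5*(-1)*(3 + 5))) + (-3 + 0)) = sqrt(2*(4 + 4*5*(-1)*8)*(20 + (4 + 4*5*(-1)*8)) - 3) = sqrt(2*(4 - 160)*(20 + (4 - 160)) - 3) = sqrt(2*(-156)*(20 - 156) - 3) = sqrt(2*(-156)*(-136) - 3) = sqrt(42432 - 3) = sqrt(42429)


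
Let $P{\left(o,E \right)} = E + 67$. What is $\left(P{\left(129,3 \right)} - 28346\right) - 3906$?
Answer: $-32182$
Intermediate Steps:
$P{\left(o,E \right)} = 67 + E$
$\left(P{\left(129,3 \right)} - 28346\right) - 3906 = \left(\left(67 + 3\right) - 28346\right) - 3906 = \left(70 - 28346\right) - 3906 = -28276 - 3906 = -32182$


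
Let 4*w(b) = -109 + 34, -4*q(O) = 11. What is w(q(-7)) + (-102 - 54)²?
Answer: 97269/4 ≈ 24317.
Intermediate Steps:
q(O) = -11/4 (q(O) = -¼*11 = -11/4)
w(b) = -75/4 (w(b) = (-109 + 34)/4 = (¼)*(-75) = -75/4)
w(q(-7)) + (-102 - 54)² = -75/4 + (-102 - 54)² = -75/4 + (-156)² = -75/4 + 24336 = 97269/4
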